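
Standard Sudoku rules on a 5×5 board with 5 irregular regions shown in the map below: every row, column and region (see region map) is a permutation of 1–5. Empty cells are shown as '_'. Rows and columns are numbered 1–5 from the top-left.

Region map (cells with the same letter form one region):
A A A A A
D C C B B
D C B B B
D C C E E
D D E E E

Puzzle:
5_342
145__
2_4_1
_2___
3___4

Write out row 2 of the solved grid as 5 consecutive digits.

r1c2 = 1: row 1 has {2,3,4,5}; col 2 has {2,4}; region has {2,3,4,5} → only 1 remains.
r2c5 = 3: row 2 has {1,4,5}; col 5 has {1,2,4}; region has {1,4} → only 3 remains.
r3c2 = 3: row 3 has {1,2,4}; col 2 has {1,2,4}; region has {2,4,5} → only 3 remains.
r3c4 = 5: row 3 has {1,2,3,4}; col 4 has {4}; region has {1,3,4} → only 5 remains.
r4c1 = 4: row 4 has {2}; col 1 has {1,2,3,5}; region has {1,2,3} → only 4 remains.
r4c3 = 1: row 4 has {2,4}; col 3 has {3,4,5}; region has {2,3,4,5} → only 1 remains.
r4c4 = 3: row 4 has {1,2,4}; col 4 has {4,5}; region has {4} → only 3 remains.
r4c5 = 5: row 4 has {1,2,3,4}; col 5 has {1,2,3,4}; region has {3,4} → only 5 remains.
r5c2 = 5: row 5 has {3,4}; col 2 has {1,2,3,4}; region has {1,2,3,4} → only 5 remains.
r5c3 = 2: row 5 has {3,4,5}; col 3 has {1,3,4,5}; region has {3,4,5} → only 2 remains.
r5c4 = 1: row 5 has {2,3,4,5}; col 4 has {3,4,5}; region has {2,3,4,5} → only 1 remains.
r2c4 = 2: row 2 has {1,3,4,5}; col 4 has {1,3,4,5}; region has {1,3,4,5} → only 2 remains.

14523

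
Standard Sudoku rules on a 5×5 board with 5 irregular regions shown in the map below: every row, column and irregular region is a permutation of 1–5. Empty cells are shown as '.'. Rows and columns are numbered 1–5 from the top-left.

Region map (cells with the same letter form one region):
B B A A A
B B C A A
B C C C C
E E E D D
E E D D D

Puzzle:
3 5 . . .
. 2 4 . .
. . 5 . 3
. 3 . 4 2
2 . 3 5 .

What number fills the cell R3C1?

R2C1 = 1: row 2 has {2,4}; col 1 has {2,3}; region has {2,3,5} → only 1 remains.
R2C4 = 3: row 2 has {1,2,4}; col 4 has {4,5}; region has {} → only 3 remains.
R2C5 = 5: row 2 has {1,2,3,4}; col 5 has {2,3}; region has {3} → only 5 remains.
R3C1 = 4: row 3 has {3,5}; col 1 has {1,2,3}; region has {1,2,3,5} → only 4 remains.

4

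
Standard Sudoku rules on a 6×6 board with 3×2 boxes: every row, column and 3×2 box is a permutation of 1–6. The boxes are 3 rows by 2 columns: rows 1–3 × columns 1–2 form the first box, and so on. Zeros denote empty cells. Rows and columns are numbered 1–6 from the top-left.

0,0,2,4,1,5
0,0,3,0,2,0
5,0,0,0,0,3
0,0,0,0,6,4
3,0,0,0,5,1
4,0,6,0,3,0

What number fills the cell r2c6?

6

r1c1 = 6: row 1 has {1,2,4,5}; col 1 has {3,4,5}; box has {5} → only 6 remains.
r1c2 = 3: row 1 has {1,2,4,5,6}; col 2 has {}; box has {5,6} → only 3 remains.
r2c1 = 1: row 2 has {2,3}; col 1 has {3,4,5,6}; box has {3,5,6} → only 1 remains.
r2c2 = 4: row 2 has {1,2,3}; col 2 has {3}; box has {1,3,5,6} → only 4 remains.
r2c6 = 6: row 2 has {1,2,3,4}; col 6 has {1,3,4,5}; box has {1,2,3,5} → only 6 remains.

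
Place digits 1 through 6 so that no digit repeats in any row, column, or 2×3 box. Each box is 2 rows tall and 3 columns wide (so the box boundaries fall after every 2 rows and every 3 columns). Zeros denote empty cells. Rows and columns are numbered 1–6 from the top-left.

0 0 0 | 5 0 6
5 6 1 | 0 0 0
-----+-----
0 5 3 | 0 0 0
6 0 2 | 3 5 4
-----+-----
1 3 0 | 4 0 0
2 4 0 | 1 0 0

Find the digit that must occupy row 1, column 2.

2

row 1, column 2 = 2: row 1 has {5,6}; col 2 has {3,4,5,6}; box has {1,5,6} → only 2 remains.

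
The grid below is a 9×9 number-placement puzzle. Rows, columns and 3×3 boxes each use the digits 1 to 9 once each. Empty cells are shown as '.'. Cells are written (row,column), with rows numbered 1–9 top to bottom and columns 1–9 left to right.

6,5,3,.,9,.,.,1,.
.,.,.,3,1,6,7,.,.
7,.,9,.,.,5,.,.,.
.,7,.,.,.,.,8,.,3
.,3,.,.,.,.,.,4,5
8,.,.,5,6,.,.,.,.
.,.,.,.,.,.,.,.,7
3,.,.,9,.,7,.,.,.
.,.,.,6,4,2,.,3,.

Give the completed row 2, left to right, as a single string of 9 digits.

248316759

(4,5) = 2 (sole candidate).
(3,5) = 8 (sole candidate).
(5,5) = 7 (sole candidate).
(8,5) = 5 (sole candidate).
(1,6) = 4 (sole candidate).
(1,7) = 2 (sole candidate).
(1,9) = 8 (sole candidate).
(3,4) = 2 (sole candidate).
(3,8) = 6 (sole candidate).
(3,9) = 4 (sole candidate).
(4,8) = 9 (sole candidate).
(6,7) = 1 (sole candidate).
(6,9) = 2 (sole candidate).
(7,5) = 3 (sole candidate).
(1,4) = 7 (sole candidate).
(2,8) = 5: row 2 has {1,3,6,7}; col 8 has {1,3,4,6,9}; box has {1,2,4,6,7,8} → only 5 remains.
(2,9) = 9: row 2 has {1,3,5,6,7}; col 9 has {2,3,4,5,7,8}; box has {1,2,4,5,6,7,8} → only 9 remains.
(3,2) = 1 (sole candidate).
(3,7) = 3 (sole candidate).
(4,6) = 1 (sole candidate).
(5,4) = 8 (sole candidate).
(5,6) = 9 (sole candidate).
(5,7) = 6 (sole candidate).
(6,3) = 4 (sole candidate).
(6,6) = 3 (sole candidate).
(6,8) = 7 (sole candidate).
(7,4) = 1 (sole candidate).
(7,6) = 8 (sole candidate).
(7,8) = 2 (sole candidate).
(8,7) = 4 (sole candidate).
(8,8) = 8 (sole candidate).
(9,9) = 1 (sole candidate).
(4,1) = 5 (sole candidate).
(4,3) = 6 (sole candidate).
(4,4) = 4 (sole candidate).
(6,2) = 9 (sole candidate).
(7,3) = 5 (sole candidate).
(7,7) = 9 (sole candidate).
(8,9) = 6 (sole candidate).
(9,1) = 9 (sole candidate).
(9,2) = 8 (sole candidate).
(9,3) = 7 (sole candidate).
(9,7) = 5 (sole candidate).
(7,1) = 4 (sole candidate).
(7,2) = 6 (sole candidate).
(8,2) = 2 (sole candidate).
(8,3) = 1 (sole candidate).
(2,1) = 2: row 2 has {1,3,5,6,7,9}; col 1 has {3,4,5,6,7,8,9}; box has {1,3,5,6,7,9} → only 2 remains.
(2,2) = 4: row 2 has {1,2,3,5,6,7,9}; col 2 has {1,2,3,5,6,7,8,9}; box has {1,2,3,5,6,7,9} → only 4 remains.
(2,3) = 8: row 2 has {1,2,3,4,5,6,7,9}; col 3 has {1,3,4,5,6,7,9}; box has {1,2,3,4,5,6,7,9} → only 8 remains.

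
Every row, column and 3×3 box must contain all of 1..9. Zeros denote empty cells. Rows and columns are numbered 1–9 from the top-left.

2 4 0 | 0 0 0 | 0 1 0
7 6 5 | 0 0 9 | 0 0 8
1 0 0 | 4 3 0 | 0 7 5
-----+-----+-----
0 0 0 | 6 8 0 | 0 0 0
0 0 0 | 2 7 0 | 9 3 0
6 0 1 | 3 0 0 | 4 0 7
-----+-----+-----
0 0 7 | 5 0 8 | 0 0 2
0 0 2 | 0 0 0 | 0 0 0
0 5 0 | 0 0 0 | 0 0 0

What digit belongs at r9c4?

r2c4 = 1: row 2 has {5,6,7,8,9}; col 4 has {2,3,4,5,6}; box has {3,4,9} → only 1 remains.
r2c5 = 2: row 2 has {1,5,6,7,8,9}; col 5 has {3,7,8}; box has {1,3,4,9} → only 2 remains.
r2c7 = 3: row 2 has {1,2,5,6,7,8,9}; col 7 has {4,9}; box has {1,5,7,8} → only 3 remains.
r2c8 = 4: row 2 has {1,2,3,5,6,7,8,9}; col 8 has {1,3,7}; box has {1,3,5,7,8} → only 4 remains.
r3c6 = 6: row 3 has {1,3,4,5,7}; col 6 has {8,9}; box has {1,2,3,4,9} → only 6 remains.
r3c7 = 2: row 3 has {1,3,4,5,6,7}; col 7 has {3,4,9}; box has {1,3,4,5,7,8} → only 2 remains.
r4c9 = 1: row 4 has {6,8}; col 9 has {2,5,7,8}; box has {3,4,7,9} → only 1 remains.
r5c2 = 8: row 5 has {2,3,7,9}; col 2 has {4,5,6}; box has {1,6} → only 8 remains.
r5c3 = 4: row 5 has {2,3,7,8,9}; col 3 has {1,2,5,7}; box has {1,6,8} → only 4 remains.
r5c9 = 6: row 5 has {2,3,4,7,8,9}; col 9 has {1,2,5,7,8}; box has {1,3,4,7,9} → only 6 remains.
r6c6 = 5: row 6 has {1,3,4,6,7}; col 6 has {6,8,9}; box has {2,3,6,7,8} → only 5 remains.
r1c5 = 5: row 1 has {1,2,4}; col 5 has {2,3,7,8}; box has {1,2,3,4,6,9} → only 5 remains.
r1c6 = 7: row 1 has {1,2,4,5}; col 6 has {5,6,8,9}; box has {1,2,3,4,5,6,9} → only 7 remains.
r1c7 = 6: row 1 has {1,2,4,5,7}; col 7 has {2,3,4,9}; box has {1,2,3,4,5,7,8} → only 6 remains.
r1c9 = 9: row 1 has {1,2,4,5,6,7}; col 9 has {1,2,5,6,7,8}; box has {1,2,3,4,5,6,7,8} → only 9 remains.
r3c2 = 9: row 3 has {1,2,3,4,5,6,7}; col 2 has {4,5,6,8}; box has {1,2,4,5,6,7} → only 9 remains.
r3c3 = 8: row 3 has {1,2,3,4,5,6,7,9}; col 3 has {1,2,4,5,7}; box has {1,2,4,5,6,7,9} → only 8 remains.
r4c6 = 4: row 4 has {1,6,8}; col 6 has {5,6,7,8,9}; box has {2,3,5,6,7,8} → only 4 remains.
r4c7 = 5: row 4 has {1,4,6,8}; col 7 has {2,3,4,6,9}; box has {1,3,4,6,7,9} → only 5 remains.
r4c8 = 2: row 4 has {1,4,5,6,8}; col 8 has {1,3,4,7}; box has {1,3,4,5,6,7,9} → only 2 remains.
r5c1 = 5: row 5 has {2,3,4,6,7,8,9}; col 1 has {1,2,6,7}; box has {1,4,6,8} → only 5 remains.
r5c6 = 1: row 5 has {2,3,4,5,6,7,8,9}; col 6 has {4,5,6,7,8,9}; box has {2,3,4,5,6,7,8} → only 1 remains.
r6c2 = 2: row 6 has {1,3,4,5,6,7}; col 2 has {4,5,6,8,9}; box has {1,4,5,6,8} → only 2 remains.
r6c5 = 9: row 6 has {1,2,3,4,5,6,7}; col 5 has {2,3,5,7,8}; box has {1,2,3,4,5,6,7,8} → only 9 remains.
r6c8 = 8: row 6 has {1,2,3,4,5,6,7,9}; col 8 has {1,2,3,4,7}; box has {1,2,3,4,5,6,7,9} → only 8 remains.
r7c7 = 1: row 7 has {2,5,7,8}; col 7 has {2,3,4,5,6,9}; box has {2} → only 1 remains.
r8c6 = 3: row 8 has {2}; col 6 has {1,4,5,6,7,8,9}; box has {5,8} → only 3 remains.
r8c9 = 4: row 8 has {2,3}; col 9 has {1,2,5,6,7,8,9}; box has {1,2} → only 4 remains.
r9c6 = 2: row 9 has {5}; col 6 has {1,3,4,5,6,7,8,9}; box has {3,5,8} → only 2 remains.
r9c9 = 3: row 9 has {2,5}; col 9 has {1,2,4,5,6,7,8,9}; box has {1,2,4} → only 3 remains.
r1c3 = 3: row 1 has {1,2,4,5,6,7,9}; col 3 has {1,2,4,5,7,8}; box has {1,2,4,5,6,7,8,9} → only 3 remains.
r1c4 = 8: row 1 has {1,2,3,4,5,6,7,9}; col 4 has {1,2,3,4,5,6}; box has {1,2,3,4,5,6,7,9} → only 8 remains.
r4c3 = 9: row 4 has {1,2,4,5,6,8}; col 3 has {1,2,3,4,5,7,8}; box has {1,2,4,5,6,8} → only 9 remains.
r7c2 = 3: row 7 has {1,2,5,7,8}; col 2 has {2,4,5,6,8,9}; box has {2,5,7} → only 3 remains.
r8c2 = 1: row 8 has {2,3,4}; col 2 has {2,3,4,5,6,8,9}; box has {2,3,5,7} → only 1 remains.
r8c5 = 6: row 8 has {1,2,3,4}; col 5 has {2,3,5,7,8,9}; box has {2,3,5,8} → only 6 remains.
r9c3 = 6: row 9 has {2,3,5}; col 3 has {1,2,3,4,5,7,8,9}; box has {1,2,3,5,7} → only 6 remains.
r9c8 = 9: row 9 has {2,3,5,6}; col 8 has {1,2,3,4,7,8}; box has {1,2,3,4} → only 9 remains.
r4c1 = 3: row 4 has {1,2,4,5,6,8,9}; col 1 has {1,2,5,6,7}; box has {1,2,4,5,6,8,9} → only 3 remains.
r4c2 = 7: row 4 has {1,2,3,4,5,6,8,9}; col 2 has {1,2,3,4,5,6,8,9}; box has {1,2,3,4,5,6,8,9} → only 7 remains.
r7c5 = 4: row 7 has {1,2,3,5,7,8}; col 5 has {2,3,5,6,7,8,9}; box has {2,3,5,6,8} → only 4 remains.
r7c8 = 6: row 7 has {1,2,3,4,5,7,8}; col 8 has {1,2,3,4,7,8,9}; box has {1,2,3,4,9} → only 6 remains.
r8c8 = 5: row 8 has {1,2,3,4,6}; col 8 has {1,2,3,4,6,7,8,9}; box has {1,2,3,4,6,9} → only 5 remains.
r9c4 = 7: row 9 has {2,3,5,6,9}; col 4 has {1,2,3,4,5,6,8}; box has {2,3,4,5,6,8} → only 7 remains.

7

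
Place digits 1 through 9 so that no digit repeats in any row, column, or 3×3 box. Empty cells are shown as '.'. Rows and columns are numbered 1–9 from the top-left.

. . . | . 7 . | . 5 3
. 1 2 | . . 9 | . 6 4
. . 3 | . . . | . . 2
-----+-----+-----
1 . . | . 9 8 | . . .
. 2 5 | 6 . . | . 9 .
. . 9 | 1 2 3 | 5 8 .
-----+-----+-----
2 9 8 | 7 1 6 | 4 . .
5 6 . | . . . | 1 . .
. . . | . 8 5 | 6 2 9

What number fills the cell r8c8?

r5c5 = 4 (sole candidate).
r5c6 = 7 (sole candidate).
r5c7 = 3 (sole candidate).
r5c9 = 1 (sole candidate).
r7c8 = 3 (sole candidate).
r7c9 = 5 (sole candidate).
r8c5 = 3 (sole candidate).
r8c8 = 7: row 8 has {1,3,5,6}; col 8 has {2,3,5,6,8,9}; box has {1,2,3,4,5,6,9} → only 7 remains.

7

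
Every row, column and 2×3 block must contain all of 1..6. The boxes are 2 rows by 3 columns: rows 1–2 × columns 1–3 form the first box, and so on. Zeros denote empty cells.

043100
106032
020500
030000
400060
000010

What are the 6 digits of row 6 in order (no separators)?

R1C5 = 5 (sole candidate).
R1C6 = 6 (sole candidate).
R2C2 = 5 (sole candidate).
R2C4 = 4 (sole candidate).
R3C1 = 6 (sole candidate).
R3C5 = 4 (sole candidate).
R4C1 = 5 (sole candidate).
R4C5 = 2 (sole candidate).
R4C6 = 1 (sole candidate).
R5C2 = 1 (sole candidate).
R6C2 = 6: row 6 has {1}; col 2 has {1,2,3,4,5}; box has {1,4} → only 6 remains.
R1C1 = 2 (sole candidate).
R3C3 = 1 (sole candidate).
R3C6 = 3 (sole candidate).
R4C3 = 4 (sole candidate).
R4C4 = 6 (sole candidate).
R5C6 = 5 (sole candidate).
R6C1 = 3: row 6 has {1,6}; col 1 has {1,2,4,5,6}; box has {1,4,6} → only 3 remains.
R6C4 = 2: row 6 has {1,3,6}; col 4 has {1,4,5,6}; box has {1,5,6} → only 2 remains.
R6C6 = 4: row 6 has {1,2,3,6}; col 6 has {1,2,3,5,6}; box has {1,2,5,6} → only 4 remains.
R5C3 = 2 (sole candidate).
R5C4 = 3 (sole candidate).
R6C3 = 5: row 6 has {1,2,3,4,6}; col 3 has {1,2,3,4,6}; box has {1,2,3,4,6} → only 5 remains.

365214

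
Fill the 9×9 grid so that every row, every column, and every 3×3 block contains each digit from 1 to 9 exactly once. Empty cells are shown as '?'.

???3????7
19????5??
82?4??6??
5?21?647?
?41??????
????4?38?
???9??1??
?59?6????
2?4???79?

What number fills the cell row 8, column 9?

4

row 1, column 2 = 6: row 1 has {3,7}; col 2 has {2,4,5,9}; box has {1,2,8,9} → only 6 remains.
row 1, column 3 = 5: row 1 has {3,6,7}; col 3 has {1,2,4,9}; box has {1,2,6,8,9} → only 5 remains.
row 4, column 9 = 9: row 4 has {1,2,4,5,6,7}; col 9 has {7}; box has {3,4,7,8} → only 9 remains.
row 5, column 7 = 2: row 5 has {1,4}; col 7 has {1,3,4,5,6,7}; box has {3,4,7,8,9} → only 2 remains.
row 6, column 2 = 7: row 6 has {3,4,8}; col 2 has {2,4,5,6,9}; box has {1,2,4,5} → only 7 remains.
row 6, column 3 = 6: row 6 has {3,4,7,8}; col 3 has {1,2,4,5,9}; box has {1,2,4,5,7} → only 6 remains.
row 8, column 7 = 8: row 8 has {5,6,9}; col 7 has {1,2,3,4,5,6,7}; box has {1,7,9} → only 8 remains.
row 1, column 1 = 4: row 1 has {3,5,6,7}; col 1 has {1,2,5,8}; box has {1,2,5,6,8,9} → only 4 remains.
row 1, column 7 = 9: row 1 has {3,4,5,6,7}; col 7 has {1,2,3,4,5,6,7,8}; box has {5,6,7} → only 9 remains.
row 6, column 1 = 9: row 6 has {3,4,6,7,8}; col 1 has {1,2,4,5,8}; box has {1,2,4,5,6,7} → only 9 remains.
row 5, column 1 = 3: row 5 has {1,2,4}; col 1 has {1,2,4,5,8,9}; box has {1,2,4,5,6,7,9} → only 3 remains.
row 8, column 1 = 7: row 8 has {5,6,8,9}; col 1 has {1,2,3,4,5,8,9}; box has {2,4,5,9} → only 7 remains.
row 8, column 4 = 2: row 8 has {5,6,7,8,9}; col 4 has {1,3,4,9}; box has {6,9} → only 2 remains.
row 4, column 2 = 8: row 4 has {1,2,4,5,6,7,9}; col 2 has {2,4,5,6,7,9}; box has {1,2,3,4,5,6,7,9} → only 8 remains.
row 4, column 5 = 3: row 4 has {1,2,4,5,6,7,8,9}; col 5 has {4,6}; box has {1,4,6} → only 3 remains.
row 6, column 4 = 5: row 6 has {3,4,6,7,8,9}; col 4 has {1,2,3,4,9}; box has {1,3,4,6} → only 5 remains.
row 6, column 6 = 2: row 6 has {3,4,5,6,7,8,9}; col 6 has {6}; box has {1,3,4,5,6} → only 2 remains.
row 6, column 9 = 1: row 6 has {2,3,4,5,6,7,8,9}; col 9 has {7,9}; box has {2,3,4,7,8,9} → only 1 remains.
row 7, column 1 = 6: row 7 has {1,9}; col 1 has {1,2,3,4,5,7,8,9}; box has {2,4,5,7,9} → only 6 remains.
row 7, column 2 = 3: row 7 has {1,6,9}; col 2 has {2,4,5,6,7,8,9}; box has {2,4,5,6,7,9} → only 3 remains.
row 7, column 3 = 8: row 7 has {1,3,6,9}; col 3 has {1,2,4,5,6,9}; box has {2,3,4,5,6,7,9} → only 8 remains.
row 9, column 2 = 1: row 9 has {2,4,7,9}; col 2 has {2,3,4,5,6,7,8,9}; box has {2,3,4,5,6,7,8,9} → only 1 remains.
row 9, column 4 = 8: row 9 has {1,2,4,7,9}; col 4 has {1,2,3,4,5,9}; box has {2,6,9} → only 8 remains.
row 9, column 5 = 5: row 9 has {1,2,4,7,8,9}; col 5 has {3,4,6}; box has {2,6,8,9} → only 5 remains.
row 9, column 6 = 3: row 9 has {1,2,4,5,7,8,9}; col 6 has {2,6}; box has {2,5,6,8,9} → only 3 remains.
row 9, column 9 = 6: row 9 has {1,2,3,4,5,7,8,9}; col 9 has {1,7,9}; box has {1,7,8,9} → only 6 remains.
row 3, column 9 = 3: row 3 has {2,4,6,8}; col 9 has {1,6,7,9}; box has {5,6,7,9} → only 3 remains.
row 5, column 4 = 7: row 5 has {1,2,3,4}; col 4 has {1,2,3,4,5,8,9}; box has {1,2,3,4,5,6} → only 7 remains.
row 5, column 9 = 5: row 5 has {1,2,3,4,7}; col 9 has {1,3,6,7,9}; box has {1,2,3,4,7,8,9} → only 5 remains.
row 7, column 5 = 7: row 7 has {1,3,6,8,9}; col 5 has {3,4,5,6}; box has {2,3,5,6,8,9} → only 7 remains.
row 7, column 6 = 4: row 7 has {1,3,6,7,8,9}; col 6 has {2,3,6}; box has {2,3,5,6,7,8,9} → only 4 remains.
row 7, column 9 = 2: row 7 has {1,3,4,6,7,8,9}; col 9 has {1,3,5,6,7,9}; box has {1,6,7,8,9} → only 2 remains.
row 8, column 6 = 1: row 8 has {2,5,6,7,8,9}; col 6 has {2,3,4,6}; box has {2,3,4,5,6,7,8,9} → only 1 remains.
row 8, column 9 = 4: row 8 has {1,2,5,6,7,8,9}; col 9 has {1,2,3,5,6,7,9}; box has {1,2,6,7,8,9} → only 4 remains.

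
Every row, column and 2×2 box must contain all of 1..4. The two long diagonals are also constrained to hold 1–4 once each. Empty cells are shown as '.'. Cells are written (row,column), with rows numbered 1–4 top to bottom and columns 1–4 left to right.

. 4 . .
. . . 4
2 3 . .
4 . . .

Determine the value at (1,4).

2

(3,4) = 1 (sole candidate).
(4,2) = 1 (sole candidate).
(1,4) = 2: row 1 has {4}; col 4 has {1,4}; box has {4}; anti-diagonal has {3,4} → only 2 remains.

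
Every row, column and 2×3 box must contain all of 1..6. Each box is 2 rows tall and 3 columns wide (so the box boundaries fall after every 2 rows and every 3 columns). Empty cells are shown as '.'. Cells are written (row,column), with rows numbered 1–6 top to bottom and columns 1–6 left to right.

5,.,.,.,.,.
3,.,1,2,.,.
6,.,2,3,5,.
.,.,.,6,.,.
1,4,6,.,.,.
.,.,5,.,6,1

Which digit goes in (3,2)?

(1,3) = 4: row 1 has {5}; col 3 has {1,2,5,6}; box has {1,3,5} → only 4 remains.
(1,4) = 1: row 1 has {4,5}; col 4 has {2,3,6}; box has {2} → only 1 remains.
(1,5) = 3: row 1 has {1,4,5}; col 5 has {5,6}; box has {1,2} → only 3 remains.
(1,6) = 6: row 1 has {1,3,4,5}; col 6 has {1}; box has {1,2,3} → only 6 remains.
(2,2) = 6: row 2 has {1,2,3}; col 2 has {4}; box has {1,3,4,5} → only 6 remains.
(2,5) = 4: row 2 has {1,2,3,6}; col 5 has {3,5,6}; box has {1,2,3,6} → only 4 remains.
(2,6) = 5: row 2 has {1,2,3,4,6}; col 6 has {1,6}; box has {1,2,3,4,6} → only 5 remains.
(3,2) = 1: row 3 has {2,3,5,6}; col 2 has {4,6}; box has {2,6} → only 1 remains.

1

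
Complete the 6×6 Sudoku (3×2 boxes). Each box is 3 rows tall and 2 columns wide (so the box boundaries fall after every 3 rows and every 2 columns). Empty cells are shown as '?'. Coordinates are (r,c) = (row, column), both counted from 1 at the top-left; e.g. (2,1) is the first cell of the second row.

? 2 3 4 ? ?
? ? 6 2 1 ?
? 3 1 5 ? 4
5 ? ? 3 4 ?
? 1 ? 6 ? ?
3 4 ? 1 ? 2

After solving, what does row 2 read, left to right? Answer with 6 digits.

(2,1) = 4: row 2 has {1,2,6}; col 1 has {3,5}; box has {2,3} → only 4 remains.
(2,2) = 5: row 2 has {1,2,4,6}; col 2 has {1,2,3,4}; box has {2,3,4} → only 5 remains.
(2,6) = 3: row 2 has {1,2,4,5,6}; col 6 has {2,4}; box has {1,4} → only 3 remains.

456213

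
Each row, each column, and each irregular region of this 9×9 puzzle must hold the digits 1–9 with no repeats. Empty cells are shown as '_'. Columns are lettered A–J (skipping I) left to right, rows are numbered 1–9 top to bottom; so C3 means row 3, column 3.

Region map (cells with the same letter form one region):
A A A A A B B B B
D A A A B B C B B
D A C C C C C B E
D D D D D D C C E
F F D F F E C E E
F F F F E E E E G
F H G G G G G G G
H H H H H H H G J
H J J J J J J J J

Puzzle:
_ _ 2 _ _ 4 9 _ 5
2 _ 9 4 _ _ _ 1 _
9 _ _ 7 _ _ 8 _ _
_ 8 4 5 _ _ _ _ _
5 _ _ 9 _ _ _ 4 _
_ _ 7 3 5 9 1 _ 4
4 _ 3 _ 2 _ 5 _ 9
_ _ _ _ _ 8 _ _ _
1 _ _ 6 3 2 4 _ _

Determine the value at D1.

D8 = 2: row 8 has {8}; col 4 has {3,4,5,6,7,9}; region has {1,8} → only 2 remains.
B2 = 5: in row 2, 5 can only go here (every other open cell in that row sees a 5).
E3 = 4: in row 3, 4 can only go here (every other open cell in that row sees a 4).
H4 = 9: in row 4, 9 can only go here (every other open cell in that row sees a 9).
J8 = 1: in row 8, 1 can only go here (every other open cell in that row sees a 1).
B8 = 4: in row 8, 4 can only go here (every other open cell in that row sees a 4).
C8 = 5: in row 8, 5 can only go here (every other open cell in that row sees a 5).
C9 = 8: row 9 has {1,2,3,4,6}; col 3 has {2,3,4,5,7,9}; region has {1,2,3,4,6} → only 8 remains.
J9 = 7: row 9 has {1,2,3,4,6,8}; col 9 has {1,4,5,9}; region has {1,2,3,4,6,8} → only 7 remains.
B9 = 9: row 9 has {1,2,3,4,6,7,8}; col 2 has {4,5,8}; region has {1,2,3,4,6,7,8} → only 9 remains.
H9 = 5: row 9 has {1,2,3,4,6,7,8,9}; col 8 has {1,4,9}; region has {1,2,3,4,6,7,8,9} → only 5 remains.
F3 = 5: in row 3, 5 can only go here (every other open cell in that row sees a 5).
F5 = 7: in row 5, 7 can only go here (every other open cell in that row sees a 7).
E2 = 7: in row 2, 7 can only go here (every other open cell in that row sees a 7).
J2 = 8: in row 2, 8 can only go here (every other open cell in that row sees an 8).
A4 = 7: in row 4, 7 can only go here (every other open cell in that row sees a 7).
B1 = 7: in row 1, 7 can only go here (every other open cell in that row sees a 7).
B7 = 6: row 7 has {2,3,4,5,9}; col 2 has {4,5,7,8,9}; region has {1,2,4,5,8} → only 6 remains.
F7 = 1: row 7 has {2,3,4,5,6,9}; col 6 has {2,4,5,7,8,9}; region has {2,3,4,5,9} → only 1 remains.
A8 = 3: row 8 has {1,2,4,5,8}; col 1 has {1,2,4,5,7,9}; region has {1,2,4,5,6,8} → only 3 remains.
E8 = 9: row 8 has {1,2,3,4,5,8}; col 5 has {2,3,4,5,7}; region has {1,2,3,4,5,6,8} → only 9 remains.
G8 = 7: row 8 has {1,2,3,4,5,8,9}; col 7 has {1,4,5,8,9}; region has {1,2,3,4,5,6,8,9} → only 7 remains.
H8 = 6: row 8 has {1,2,3,4,5,7,8,9}; col 8 has {1,4,5,9}; region has {1,2,3,4,5,9} → only 6 remains.
H1 = 3: row 1 has {2,4,5,7,9}; col 8 has {1,4,5,6,9}; region has {1,4,5,7,8,9} → only 3 remains.
F2 = 6: row 2 has {1,2,4,5,7,8,9}; col 6 has {1,2,4,5,7,8,9}; region has {1,3,4,5,7,8,9} → only 6 remains.
G2 = 3: row 2 has {1,2,4,5,6,7,8,9}; col 7 has {1,4,5,7,8,9}; region has {4,5,7,8,9} → only 3 remains.
H3 = 2: row 3 has {4,5,7,8,9}; col 8 has {1,3,4,5,6,9}; region has {1,3,4,5,6,7,8,9} → only 2 remains.
F4 = 3: row 4 has {4,5,7,8,9}; col 6 has {1,2,4,5,6,7,8,9}; region has {2,4,5,7,8,9} → only 3 remains.
B6 = 2: row 6 has {1,3,4,5,7,9}; col 2 has {4,5,6,7,8,9}; region has {3,4,5,7,9} → only 2 remains.
H6 = 8: row 6 has {1,2,3,4,5,7,9}; col 8 has {1,2,3,4,5,6,9}; region has {1,4,5,7,9} → only 8 remains.
D7 = 8: row 7 has {1,2,3,4,5,6,9}; col 4 has {2,3,4,5,6,7,9}; region has {1,2,3,4,5,6,9} → only 8 remains.
H7 = 7: row 7 has {1,2,3,4,5,6,8,9}; col 8 has {1,2,3,4,5,6,8,9}; region has {1,2,3,4,5,6,8,9} → only 7 remains.
D1 = 1: row 1 has {2,3,4,5,7,9}; col 4 has {2,3,4,5,6,7,8,9}; region has {2,4,5,7,9} → only 1 remains.

1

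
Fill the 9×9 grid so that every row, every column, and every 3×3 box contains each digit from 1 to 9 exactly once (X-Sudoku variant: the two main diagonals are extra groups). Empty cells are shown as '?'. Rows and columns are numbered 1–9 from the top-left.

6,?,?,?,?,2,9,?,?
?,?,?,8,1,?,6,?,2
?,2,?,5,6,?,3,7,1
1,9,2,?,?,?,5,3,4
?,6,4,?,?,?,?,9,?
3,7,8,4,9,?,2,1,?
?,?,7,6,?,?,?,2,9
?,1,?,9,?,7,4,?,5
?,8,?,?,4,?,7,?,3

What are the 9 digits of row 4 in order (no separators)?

R1C9 = 8: row 1 has {2,6,9}; col 9 has {1,2,3,4,5,9}; box has {1,2,3,6,7,9}; anti-diagonal has {1,3,4,7} → only 8 remains.
R2C8 = 5: row 2 has {1,2,6,8}; col 8 has {1,2,3,7,9}; box has {1,2,3,6,7,8,9}; anti-diagonal has {1,3,4,7,8} → only 5 remains.
R3C3 = 9: row 3 has {1,2,3,5,6,7}; col 3 has {2,4,7,8}; box has {2,6}; main diagonal has {3,6} → only 9 remains.
R3C6 = 4: row 3 has {1,2,3,5,6,7,9}; col 6 has {2,7}; box has {1,2,5,6,8} → only 4 remains.
R4C4 = 7: row 4 has {1,2,3,4,5,9}; col 4 has {4,5,6,8,9}; box has {4,9}; main diagonal has {3,6,9} → only 7 remains.
R4C5 = 8: row 4 has {1,2,3,4,5,7,9}; col 5 has {1,4,6,9}; box has {4,7,9} → only 8 remains.
R4C6 = 6: row 4 has {1,2,3,4,5,7,8,9}; col 6 has {2,4,7}; box has {4,7,8,9}; anti-diagonal has {1,3,4,5,7,8} → only 6 remains.

192786534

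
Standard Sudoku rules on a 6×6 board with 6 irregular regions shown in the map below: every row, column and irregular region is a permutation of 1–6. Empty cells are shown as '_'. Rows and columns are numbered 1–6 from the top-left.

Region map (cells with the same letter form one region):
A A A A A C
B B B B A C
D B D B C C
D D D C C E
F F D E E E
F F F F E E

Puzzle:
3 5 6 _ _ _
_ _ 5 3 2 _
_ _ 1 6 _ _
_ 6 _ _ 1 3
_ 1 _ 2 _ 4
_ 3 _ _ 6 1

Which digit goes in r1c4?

r1c5 = 4: row 1 has {3,5,6}; col 5 has {1,2,6}; region has {2,3,5,6} → only 4 remains.
r1c6 = 2: row 1 has {3,4,5,6}; col 6 has {1,3,4}; region has {1} → only 2 remains.
r2c2 = 4: row 2 has {2,3,5}; col 2 has {1,3,5,6}; region has {3,5,6} → only 4 remains.
r2c6 = 6: row 2 has {2,3,4,5}; col 6 has {1,2,3,4}; region has {1,2} → only 6 remains.
r3c2 = 2: row 3 has {1,6}; col 2 has {1,3,4,5,6}; region has {3,4,5,6} → only 2 remains.
r3c6 = 5: row 3 has {1,2,6}; col 6 has {1,2,3,4,6}; region has {1,2,6} → only 5 remains.
r4c4 = 4: row 4 has {1,3,6}; col 4 has {2,3,6}; region has {1,2,5,6} → only 4 remains.
r5c3 = 3: row 5 has {1,2,4}; col 3 has {1,5,6}; region has {1,6} → only 3 remains.
r5c5 = 5: row 5 has {1,2,3,4}; col 5 has {1,2,4,6}; region has {1,2,3,4,6} → only 5 remains.
r6c4 = 5: row 6 has {1,3,6}; col 4 has {2,3,4,6}; region has {1,3} → only 5 remains.
r1c4 = 1: row 1 has {2,3,4,5,6}; col 4 has {2,3,4,5,6}; region has {2,3,4,5,6} → only 1 remains.

1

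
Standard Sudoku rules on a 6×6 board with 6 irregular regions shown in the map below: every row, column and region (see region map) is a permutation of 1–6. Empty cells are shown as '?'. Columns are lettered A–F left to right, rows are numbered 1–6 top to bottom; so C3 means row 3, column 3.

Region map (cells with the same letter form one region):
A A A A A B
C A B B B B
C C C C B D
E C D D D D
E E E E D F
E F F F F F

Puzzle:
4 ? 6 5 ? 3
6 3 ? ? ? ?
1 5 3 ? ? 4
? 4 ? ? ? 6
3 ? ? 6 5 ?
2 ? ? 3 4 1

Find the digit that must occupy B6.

D3 = 2: row 3 has {1,3,4,5}; col 4 has {3,5,6}; region has {1,3,4,5,6} → only 2 remains.
E3 = 6: row 3 has {1,2,3,4,5}; col 5 has {4,5}; region has {3} → only 6 remains.
A4 = 5: row 4 has {4,6}; col 1 has {1,2,3,4,6}; region has {2,3,6} → only 5 remains.
D4 = 1: row 4 has {4,5,6}; col 4 has {2,3,5,6}; region has {4,5,6} → only 1 remains.
B5 = 1: row 5 has {3,5,6}; col 2 has {3,4,5}; region has {2,3,5,6} → only 1 remains.
C5 = 4: row 5 has {1,3,5,6}; col 3 has {3,6}; region has {1,2,3,5,6} → only 4 remains.
F5 = 2: row 5 has {1,3,4,5,6}; col 6 has {1,3,4,6}; region has {1,3,4} → only 2 remains.
B6 = 6: row 6 has {1,2,3,4}; col 2 has {1,3,4,5}; region has {1,2,3,4} → only 6 remains.

6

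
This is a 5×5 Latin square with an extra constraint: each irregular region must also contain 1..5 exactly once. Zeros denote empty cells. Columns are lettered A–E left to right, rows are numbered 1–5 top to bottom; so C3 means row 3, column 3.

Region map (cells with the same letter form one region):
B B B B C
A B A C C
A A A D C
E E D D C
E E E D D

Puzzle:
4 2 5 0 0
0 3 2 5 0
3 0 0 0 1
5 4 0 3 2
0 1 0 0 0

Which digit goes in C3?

D1 = 1 (sole candidate).
E1 = 3 (sole candidate).
A2 = 1 (sole candidate).
E2 = 4 (sole candidate).
B3 = 5 (sole candidate).
C3 = 4: row 3 has {1,3,5}; col 3 has {2,5}; region has {1,2,3,5} → only 4 remains.

4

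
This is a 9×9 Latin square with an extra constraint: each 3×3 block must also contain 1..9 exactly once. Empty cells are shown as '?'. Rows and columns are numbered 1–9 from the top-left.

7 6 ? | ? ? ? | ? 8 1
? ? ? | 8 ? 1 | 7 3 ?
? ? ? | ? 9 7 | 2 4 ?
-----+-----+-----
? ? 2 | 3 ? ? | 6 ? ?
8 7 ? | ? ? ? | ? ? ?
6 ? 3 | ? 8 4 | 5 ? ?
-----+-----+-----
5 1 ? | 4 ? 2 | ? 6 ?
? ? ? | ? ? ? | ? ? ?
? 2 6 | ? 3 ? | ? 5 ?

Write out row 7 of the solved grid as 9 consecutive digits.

518472369

row 1, column 7 = 9 (sole candidate).
row 6, column 2 = 9 (sole candidate).
row 7, column 5 = 7: row 7 has {1,2,4,5,6}; col 5 has {3,8,9}; box has {2,3,4} → only 7 remains.
row 1, column 6 = 3 (hidden single in row 1).
row 4, column 9 = 8 (hidden single in row 4).
row 4, column 8 = 7 (hidden single in row 4).
row 6, column 9 = 2 (sole candidate).
row 6, column 8 = 1 (sole candidate).
row 5, column 8 = 9 (sole candidate).
row 6, column 4 = 7 (sole candidate).
row 8, column 8 = 2 (sole candidate).
row 4, column 6 = 9 (hidden single in row 4).
row 9, column 6 = 8 (sole candidate).
row 9, column 9 = 7 (hidden single in row 9).
row 8, column 3 = 7 (hidden single in row 8).
row 2, column 1 = 2 (hidden single in column 1).
row 2, column 3 = 9 (hidden single in row 2).
row 7, column 3 = 8: row 7 has {1,2,4,5,6,7}; col 3 has {2,3,6,7,9}; box has {1,2,5,6,7} → only 8 remains.
row 7, column 7 = 3: row 7 has {1,2,4,5,6,7,8}; col 7 has {2,5,6,7,9}; box has {2,5,6,7} → only 3 remains.
row 7, column 9 = 9: row 7 has {1,2,3,4,5,6,7,8}; col 9 has {1,2,7,8}; box has {2,3,5,6,7} → only 9 remains.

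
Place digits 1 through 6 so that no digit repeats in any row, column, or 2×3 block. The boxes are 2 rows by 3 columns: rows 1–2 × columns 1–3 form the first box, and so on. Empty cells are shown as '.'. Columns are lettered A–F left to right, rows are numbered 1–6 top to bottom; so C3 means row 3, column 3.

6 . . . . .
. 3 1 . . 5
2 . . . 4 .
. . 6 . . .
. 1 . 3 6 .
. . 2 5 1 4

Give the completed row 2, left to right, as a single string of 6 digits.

431625

A2 = 4: row 2 has {1,3,5}; col 1 has {2,6}; box has {1,3,6} → only 4 remains.
E2 = 2: row 2 has {1,3,4,5}; col 5 has {1,4,6}; box has {5} → only 2 remains.
B3 = 5 (sole candidate).
C3 = 3 (sole candidate).
A4 = 1 (sole candidate).
B4 = 4 (sole candidate).
D4 = 2 (sole candidate).
F4 = 3 (sole candidate).
A5 = 5 (sole candidate).
C5 = 4 (sole candidate).
F5 = 2 (sole candidate).
A6 = 3 (sole candidate).
B6 = 6 (sole candidate).
B1 = 2 (sole candidate).
C1 = 5 (sole candidate).
E1 = 3 (sole candidate).
F1 = 1 (sole candidate).
D2 = 6: row 2 has {1,2,3,4,5}; col 4 has {2,3,5}; box has {1,2,3,5} → only 6 remains.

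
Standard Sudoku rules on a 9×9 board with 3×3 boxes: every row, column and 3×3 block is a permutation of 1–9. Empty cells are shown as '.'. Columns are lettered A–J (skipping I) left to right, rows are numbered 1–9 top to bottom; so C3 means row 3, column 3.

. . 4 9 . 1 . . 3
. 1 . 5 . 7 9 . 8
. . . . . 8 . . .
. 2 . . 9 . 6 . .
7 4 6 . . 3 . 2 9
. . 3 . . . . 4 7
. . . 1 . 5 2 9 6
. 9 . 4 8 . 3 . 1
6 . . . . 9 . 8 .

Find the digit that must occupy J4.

C2 = 2 (sole candidate).
H2 = 6 (sole candidate).
F4 = 4 (sole candidate).
J4 = 5: row 4 has {2,4,6,9}; col 9 has {1,3,6,7,8,9}; box has {2,4,6,7,9} → only 5 remains.

5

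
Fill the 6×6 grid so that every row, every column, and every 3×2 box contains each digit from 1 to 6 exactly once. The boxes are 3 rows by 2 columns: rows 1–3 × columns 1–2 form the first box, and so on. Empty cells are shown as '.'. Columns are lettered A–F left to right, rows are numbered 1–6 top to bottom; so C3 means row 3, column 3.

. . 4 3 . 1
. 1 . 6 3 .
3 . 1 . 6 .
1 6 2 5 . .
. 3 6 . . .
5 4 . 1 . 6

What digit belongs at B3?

C2 = 5 (sole candidate).
D3 = 2 (sole candidate).
E4 = 4 (sole candidate).
F4 = 3 (sole candidate).
A5 = 2 (sole candidate).
D5 = 4 (sole candidate).
F5 = 5 (sole candidate).
C6 = 3 (sole candidate).
E6 = 2 (sole candidate).
A1 = 6 (sole candidate).
E1 = 5 (sole candidate).
A2 = 4 (sole candidate).
F2 = 2 (sole candidate).
B3 = 5: row 3 has {1,2,3,6}; col 2 has {1,3,4,6}; box has {1,3,4,6} → only 5 remains.

5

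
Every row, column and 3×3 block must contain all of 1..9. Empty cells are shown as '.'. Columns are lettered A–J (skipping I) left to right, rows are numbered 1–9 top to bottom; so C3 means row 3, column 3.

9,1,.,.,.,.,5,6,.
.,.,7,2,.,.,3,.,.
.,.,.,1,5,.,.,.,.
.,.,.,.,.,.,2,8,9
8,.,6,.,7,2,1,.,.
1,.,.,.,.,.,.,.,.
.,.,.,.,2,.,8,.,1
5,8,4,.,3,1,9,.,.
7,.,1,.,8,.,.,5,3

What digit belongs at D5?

E1 = 4 (sole candidate).
H2 = 1 (hidden single in row 2).
B2 = 5 (hidden single in row 2).
E4 = 1 (hidden single in row 4).
B4 = 7 (hidden single in row 4).
B9 = 2 (hidden single in row 9).
C6 = 2 (hidden single in row 6).
J1 = 2 (hidden single in row 1).
A3 = 2 (hidden single in row 3).
H8 = 2 (hidden single in row 8).
C7 = 9 (hidden single in column 3).
C4 = 5 (hidden single in column 3).
H3 = 9 (hidden single in column 8).
Singles propagation stalls before the target is settled. Branch on A2 (candidates {4,6}).
  Try A2 = 6: this forces E2=9, F2=8, J2=4, G3=7, J3=8, J5=5, E6=6; then row 4 has no cell left for 6 — contradiction.
So A2 = 4.
J2 = 8 (sole candidate).
A4 = 3 (sole candidate).
A7 = 6 (sole candidate).
B7 = 3 (sole candidate).
B3 = 6 (sole candidate).
Singles propagation stalls; D5 is still open with candidates {3,4,5,9}.
  Try D5 = 4: then row 4 has no cell left for 4 — contradiction.
  Try D5 = 5: this forces J5=4, J3=7, B5=9, H5=3, B6=4, H6=7; then column 7 has no cell left for 7 — contradiction.
  Try D5 = 9: this forces B5=4, H5=3, J5=5, B6=9, E6=6; then row 4 has no cell left for 6 — contradiction.
So D5 = 3.

3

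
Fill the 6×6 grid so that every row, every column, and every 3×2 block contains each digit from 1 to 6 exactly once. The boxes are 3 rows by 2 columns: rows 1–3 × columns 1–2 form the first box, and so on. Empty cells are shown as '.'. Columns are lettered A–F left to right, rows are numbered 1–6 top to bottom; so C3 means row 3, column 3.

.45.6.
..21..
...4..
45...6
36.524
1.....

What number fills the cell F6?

A1 = 2: row 1 has {4,5,6}; col 1 has {1,3,4}; box has {4} → only 2 remains.
D1 = 3: row 1 has {2,4,5,6}; col 4 has {1,4,5}; box has {1,2,4,5} → only 3 remains.
F1 = 1: row 1 has {2,3,4,5,6}; col 6 has {4,6}; box has {6} → only 1 remains.
B2 = 3: row 2 has {1,2}; col 2 has {4,5,6}; box has {2,4} → only 3 remains.
F2 = 5: row 2 has {1,2,3}; col 6 has {1,4,6}; box has {1,6} → only 5 remains.
B3 = 1: row 3 has {4}; col 2 has {3,4,5,6}; box has {2,3,4} → only 1 remains.
C3 = 6: row 3 has {1,4}; col 3 has {2,5}; box has {1,2,3,4,5} → only 6 remains.
E3 = 3: row 3 has {1,4,6}; col 5 has {2,6}; box has {1,5,6} → only 3 remains.
F3 = 2: row 3 has {1,3,4,6}; col 6 has {1,4,5,6}; box has {1,3,5,6} → only 2 remains.
D4 = 2: row 4 has {4,5,6}; col 4 has {1,3,4,5}; box has {5} → only 2 remains.
E4 = 1: row 4 has {2,4,5,6}; col 5 has {2,3,6}; box has {2,4,6} → only 1 remains.
C5 = 1: row 5 has {2,3,4,5,6}; col 3 has {2,5,6}; box has {2,5} → only 1 remains.
B6 = 2: row 6 has {1}; col 2 has {1,3,4,5,6}; box has {1,3,4,5,6} → only 2 remains.
D6 = 6: row 6 has {1,2}; col 4 has {1,2,3,4,5}; box has {1,2,5} → only 6 remains.
E6 = 5: row 6 has {1,2,6}; col 5 has {1,2,3,6}; box has {1,2,4,6} → only 5 remains.
F6 = 3: row 6 has {1,2,5,6}; col 6 has {1,2,4,5,6}; box has {1,2,4,5,6} → only 3 remains.

3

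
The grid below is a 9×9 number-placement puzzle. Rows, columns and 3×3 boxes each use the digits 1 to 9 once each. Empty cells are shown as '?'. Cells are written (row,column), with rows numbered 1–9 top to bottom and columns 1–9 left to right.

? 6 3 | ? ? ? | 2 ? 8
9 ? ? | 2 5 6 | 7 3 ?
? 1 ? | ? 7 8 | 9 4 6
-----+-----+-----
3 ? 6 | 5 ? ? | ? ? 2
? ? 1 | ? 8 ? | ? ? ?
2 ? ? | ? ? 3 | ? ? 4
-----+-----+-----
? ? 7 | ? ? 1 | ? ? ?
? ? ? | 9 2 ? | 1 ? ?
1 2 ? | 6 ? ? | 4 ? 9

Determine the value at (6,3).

(2,9) = 1: row 2 has {2,3,5,6,7,9}; col 9 has {2,4,6,8,9}; box has {2,3,4,6,7,8,9} → only 1 remains.
(3,1) = 5: row 3 has {1,4,6,7,8,9}; col 1 has {1,2,3,9}; box has {1,3,6,9} → only 5 remains.
(3,3) = 2: row 3 has {1,4,5,6,7,8,9}; col 3 has {1,3,6,7}; box has {1,3,5,6,9} → only 2 remains.
(3,4) = 3: row 3 has {1,2,4,5,6,7,8,9}; col 4 has {2,5,6,9}; box has {2,5,6,7,8} → only 3 remains.
(4,7) = 8: row 4 has {2,3,5,6}; col 7 has {1,2,4,7,9}; box has {2,4} → only 8 remains.
(9,5) = 3: row 9 has {1,2,4,6,9}; col 5 has {2,5,7,8}; box has {1,2,6,9} → only 3 remains.
(1,8) = 5: row 1 has {2,3,6,8}; col 8 has {3,4}; box has {1,2,3,4,6,7,8,9} → only 5 remains.
(7,5) = 4: row 7 has {1,7}; col 5 has {2,3,5,7,8}; box has {1,2,3,6,9} → only 4 remains.
(7,4) = 8: row 7 has {1,4,7}; col 4 has {2,3,5,6,9}; box has {1,2,3,4,6,9} → only 8 remains.
(7,1) = 6: row 7 has {1,4,7,8}; col 1 has {1,2,3,5,9}; box has {1,2,7} → only 6 remains.
(7,8) = 2: row 7 has {1,4,6,7,8}; col 8 has {3,4,5}; box has {1,4,9} → only 2 remains.
(1,1) = 7: in row 1, 7 can only go here (every other open cell in that row sees a 7).
(5,1) = 4: row 5 has {1,8}; col 1 has {1,2,3,5,6,7,9}; box has {1,2,3,6} → only 4 remains.
(5,4) = 7: row 5 has {1,4,8}; col 4 has {2,3,5,6,8,9}; box has {3,5,8} → only 7 remains.
(6,4) = 1: row 6 has {2,3,4}; col 4 has {2,3,5,6,7,8,9}; box has {3,5,7,8} → only 1 remains.
(8,1) = 8: row 8 has {1,2,9}; col 1 has {1,2,3,4,5,6,7,9}; box has {1,2,6,7} → only 8 remains.
(9,3) = 5: row 9 has {1,2,3,4,6,9}; col 3 has {1,2,3,6,7}; box has {1,2,6,7,8} → only 5 remains.
(9,6) = 7: row 9 has {1,2,3,4,5,6,9}; col 6 has {1,3,6,8}; box has {1,2,3,4,6,8,9} → only 7 remains.
(9,8) = 8: row 9 has {1,2,3,4,5,6,7,9}; col 8 has {2,3,4,5}; box has {1,2,4,9} → only 8 remains.
(1,4) = 4: row 1 has {2,3,5,6,7,8}; col 4 has {1,2,3,5,6,7,8,9}; box has {2,3,5,6,7,8} → only 4 remains.
(1,6) = 9: row 1 has {2,3,4,5,6,7,8}; col 6 has {1,3,6,7,8}; box has {2,3,4,5,6,7,8} → only 9 remains.
(4,5) = 9: row 4 has {2,3,5,6,8}; col 5 has {2,3,4,5,7,8}; box has {1,3,5,7,8} → only 9 remains.
(4,6) = 4: row 4 has {2,3,5,6,8,9}; col 6 has {1,3,6,7,8,9}; box has {1,3,5,7,8,9} → only 4 remains.
(5,6) = 2: row 5 has {1,4,7,8}; col 6 has {1,3,4,6,7,8,9}; box has {1,3,4,5,7,8,9} → only 2 remains.
(6,5) = 6: row 6 has {1,2,3,4}; col 5 has {2,3,4,5,7,8,9}; box has {1,2,3,4,5,7,8,9} → only 6 remains.
(6,7) = 5: row 6 has {1,2,3,4,6}; col 7 has {1,2,4,7,8,9}; box has {2,4,8} → only 5 remains.
(7,7) = 3: row 7 has {1,2,4,6,7,8}; col 7 has {1,2,4,5,7,8,9}; box has {1,2,4,8,9} → only 3 remains.
(7,9) = 5: row 7 has {1,2,3,4,6,7,8}; col 9 has {1,2,4,6,8,9}; box has {1,2,3,4,8,9} → only 5 remains.
(8,3) = 4: row 8 has {1,2,8,9}; col 3 has {1,2,3,5,6,7}; box has {1,2,5,6,7,8} → only 4 remains.
(8,6) = 5: row 8 has {1,2,4,8,9}; col 6 has {1,2,3,4,6,7,8,9}; box has {1,2,3,4,6,7,8,9} → only 5 remains.
(8,9) = 7: row 8 has {1,2,4,5,8,9}; col 9 has {1,2,4,5,6,8,9}; box has {1,2,3,4,5,8,9} → only 7 remains.
(1,5) = 1: row 1 has {2,3,4,5,6,7,8,9}; col 5 has {2,3,4,5,6,7,8,9}; box has {2,3,4,5,6,7,8,9} → only 1 remains.
(2,3) = 8: row 2 has {1,2,3,5,6,7,9}; col 3 has {1,2,3,4,5,6,7}; box has {1,2,3,5,6,7,9} → only 8 remains.
(4,2) = 7: row 4 has {2,3,4,5,6,8,9}; col 2 has {1,2,6}; box has {1,2,3,4,6} → only 7 remains.
(4,8) = 1: row 4 has {2,3,4,5,6,7,8,9}; col 8 has {2,3,4,5,8}; box has {2,4,5,8} → only 1 remains.
(5,7) = 6: row 5 has {1,2,4,7,8}; col 7 has {1,2,3,4,5,7,8,9}; box has {1,2,4,5,8} → only 6 remains.
(5,8) = 9: row 5 has {1,2,4,6,7,8}; col 8 has {1,2,3,4,5,8}; box has {1,2,4,5,6,8} → only 9 remains.
(5,9) = 3: row 5 has {1,2,4,6,7,8,9}; col 9 has {1,2,4,5,6,7,8,9}; box has {1,2,4,5,6,8,9} → only 3 remains.
(6,3) = 9: row 6 has {1,2,3,4,5,6}; col 3 has {1,2,3,4,5,6,7,8}; box has {1,2,3,4,6,7} → only 9 remains.

9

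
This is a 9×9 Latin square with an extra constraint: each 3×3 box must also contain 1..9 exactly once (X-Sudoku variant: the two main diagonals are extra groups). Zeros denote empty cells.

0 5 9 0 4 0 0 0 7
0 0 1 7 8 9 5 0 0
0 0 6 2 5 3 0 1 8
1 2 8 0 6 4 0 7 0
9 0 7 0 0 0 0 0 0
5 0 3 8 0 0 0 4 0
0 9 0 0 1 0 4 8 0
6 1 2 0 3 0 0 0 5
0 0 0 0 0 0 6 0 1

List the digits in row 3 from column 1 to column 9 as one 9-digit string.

r2c2 = 3 (sole candidate).
r3c7 = 9: row 3 has {1,2,3,5,6,8}; col 7 has {4,5,6}; box has {1,5,7,8}; anti-diagonal has {1,4,7,8} → only 9 remains.
r4c7 = 3 (sole candidate).
r4c9 = 9 (sole candidate).
r5c5 = 2 (sole candidate).
r5c9 = 6 (sole candidate).
r6c2 = 6 (sole candidate).
r6c6 = 7 (sole candidate).
r6c9 = 2 (sole candidate).
r7c3 = 5 (sole candidate).
r7c4 = 6 (sole candidate).
r7c6 = 2 (sole candidate).
r7c9 = 3 (sole candidate).
r8c6 = 8 (sole candidate).
r8c7 = 7 (sole candidate).
r8c8 = 9 (sole candidate).
r9c1 = 3 (sole candidate).
r9c3 = 4 (sole candidate).
r9c6 = 5 (sole candidate).
r9c8 = 2 (sole candidate).
r1c1 = 8 (sole candidate).
r1c4 = 1 (sole candidate).
r1c6 = 6 (sole candidate).
r1c7 = 2 (sole candidate).
r1c8 = 3 (sole candidate).
r2c8 = 6 (sole candidate).
r2c9 = 4 (sole candidate).
r4c4 = 5 (sole candidate).
r5c2 = 4 (sole candidate).
r5c4 = 3 (sole candidate).
r5c6 = 1 (sole candidate).
r5c7 = 8 (sole candidate).
r5c8 = 5 (sole candidate).
r6c5 = 9 (sole candidate).
r6c7 = 1 (sole candidate).
r7c1 = 7 (sole candidate).
r8c4 = 4 (sole candidate).
r9c2 = 8 (sole candidate).
r9c4 = 9 (sole candidate).
r9c5 = 7 (sole candidate).
r2c1 = 2 (sole candidate).
r3c1 = 4: row 3 has {1,2,3,5,6,8,9}; col 1 has {1,2,3,5,6,7,8,9}; box has {1,2,3,5,6,8,9} → only 4 remains.
r3c2 = 7: row 3 has {1,2,3,4,5,6,8,9}; col 2 has {1,2,3,4,5,6,8,9}; box has {1,2,3,4,5,6,8,9} → only 7 remains.

476253918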